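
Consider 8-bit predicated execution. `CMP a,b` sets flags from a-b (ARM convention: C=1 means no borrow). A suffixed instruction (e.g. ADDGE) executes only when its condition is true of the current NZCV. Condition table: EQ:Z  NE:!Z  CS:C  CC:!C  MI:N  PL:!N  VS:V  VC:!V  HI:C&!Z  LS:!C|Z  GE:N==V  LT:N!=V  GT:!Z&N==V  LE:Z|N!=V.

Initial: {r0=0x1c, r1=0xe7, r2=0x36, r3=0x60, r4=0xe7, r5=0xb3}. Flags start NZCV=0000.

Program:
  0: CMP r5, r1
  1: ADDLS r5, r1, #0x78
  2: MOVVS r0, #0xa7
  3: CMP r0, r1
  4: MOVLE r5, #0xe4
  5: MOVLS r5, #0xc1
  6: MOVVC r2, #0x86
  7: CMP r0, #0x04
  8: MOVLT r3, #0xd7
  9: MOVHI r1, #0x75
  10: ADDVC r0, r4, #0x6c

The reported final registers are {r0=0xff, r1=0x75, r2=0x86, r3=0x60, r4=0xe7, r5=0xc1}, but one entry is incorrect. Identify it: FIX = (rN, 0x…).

[0] flags=1000 → (cmp)
[1] flags=1000 LS?T → r5=0x5f
[2] flags=1000 VS?F → skip
[3] flags=0000 → (cmp)
[4] flags=0000 LE?F → skip
[5] flags=0000 LS?T → r5=0xc1
[6] flags=0000 VC?T → r2=0x86
[7] flags=0010 → (cmp)
[8] flags=0010 LT?F → skip
[9] flags=0010 HI?T → r1=0x75
[10] flags=0010 VC?T → r0=0x53

FIX = (r0, 0x53)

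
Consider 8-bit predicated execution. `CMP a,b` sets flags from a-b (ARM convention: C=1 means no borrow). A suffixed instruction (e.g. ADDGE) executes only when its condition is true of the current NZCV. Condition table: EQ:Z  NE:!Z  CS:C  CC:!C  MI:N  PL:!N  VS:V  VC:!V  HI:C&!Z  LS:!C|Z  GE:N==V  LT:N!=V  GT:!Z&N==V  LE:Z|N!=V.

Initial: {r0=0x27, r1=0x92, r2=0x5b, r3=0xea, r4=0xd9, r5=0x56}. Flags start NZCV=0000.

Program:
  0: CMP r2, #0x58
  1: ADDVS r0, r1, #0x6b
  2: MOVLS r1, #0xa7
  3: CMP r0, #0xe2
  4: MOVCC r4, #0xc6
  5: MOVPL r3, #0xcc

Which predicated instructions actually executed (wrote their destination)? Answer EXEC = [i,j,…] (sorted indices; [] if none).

[0] flags=0010 → (cmp)
[1] flags=0010 VS?F → skip
[2] flags=0010 LS?F → skip
[3] flags=0000 → (cmp)
[4] flags=0000 CC?T → r4=0xc6
[5] flags=0000 PL?T → r3=0xcc

EXEC = [4,5]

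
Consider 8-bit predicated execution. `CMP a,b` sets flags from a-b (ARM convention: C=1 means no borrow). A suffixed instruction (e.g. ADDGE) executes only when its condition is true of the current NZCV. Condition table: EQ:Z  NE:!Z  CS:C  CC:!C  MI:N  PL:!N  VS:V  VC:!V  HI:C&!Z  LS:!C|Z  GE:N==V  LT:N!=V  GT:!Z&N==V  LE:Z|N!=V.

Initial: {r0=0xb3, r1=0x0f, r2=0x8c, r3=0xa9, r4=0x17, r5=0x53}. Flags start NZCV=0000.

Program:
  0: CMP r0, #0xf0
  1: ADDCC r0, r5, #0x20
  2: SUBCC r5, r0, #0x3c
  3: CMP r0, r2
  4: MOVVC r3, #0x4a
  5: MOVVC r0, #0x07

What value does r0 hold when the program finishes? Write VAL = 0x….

[0] flags=1000 → (cmp)
[1] flags=1000 CC?T → r0=0x73
[2] flags=1000 CC?T → r5=0x37
[3] flags=1001 → (cmp)
[4] flags=1001 VC?F → skip
[5] flags=1001 VC?F → skip

VAL = 0x73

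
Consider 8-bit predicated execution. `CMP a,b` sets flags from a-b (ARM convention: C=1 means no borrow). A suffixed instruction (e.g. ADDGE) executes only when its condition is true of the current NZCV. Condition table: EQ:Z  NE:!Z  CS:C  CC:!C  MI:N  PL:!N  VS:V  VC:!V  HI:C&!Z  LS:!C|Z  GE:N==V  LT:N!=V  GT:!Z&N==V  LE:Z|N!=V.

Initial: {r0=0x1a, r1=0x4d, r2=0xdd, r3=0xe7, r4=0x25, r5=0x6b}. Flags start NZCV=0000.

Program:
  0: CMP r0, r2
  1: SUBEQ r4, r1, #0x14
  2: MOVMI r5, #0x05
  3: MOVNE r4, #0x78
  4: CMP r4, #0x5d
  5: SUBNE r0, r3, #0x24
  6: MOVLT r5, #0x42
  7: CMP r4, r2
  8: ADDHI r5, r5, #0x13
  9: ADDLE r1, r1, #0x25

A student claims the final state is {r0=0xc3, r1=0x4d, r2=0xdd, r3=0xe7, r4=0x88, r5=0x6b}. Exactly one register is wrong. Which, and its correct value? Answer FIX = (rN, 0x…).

FIX = (r4, 0x78)

0: ✓ CMP  NZCV=0000
1: · SUBEQ
2: · MOVMI
3: ✓ MOVNE  r4←0x78
4: ✓ CMP  NZCV=0010
5: ✓ SUBNE  r0←0xc3
6: · MOVLT
7: ✓ CMP  NZCV=1001
8: · ADDHI
9: · ADDLE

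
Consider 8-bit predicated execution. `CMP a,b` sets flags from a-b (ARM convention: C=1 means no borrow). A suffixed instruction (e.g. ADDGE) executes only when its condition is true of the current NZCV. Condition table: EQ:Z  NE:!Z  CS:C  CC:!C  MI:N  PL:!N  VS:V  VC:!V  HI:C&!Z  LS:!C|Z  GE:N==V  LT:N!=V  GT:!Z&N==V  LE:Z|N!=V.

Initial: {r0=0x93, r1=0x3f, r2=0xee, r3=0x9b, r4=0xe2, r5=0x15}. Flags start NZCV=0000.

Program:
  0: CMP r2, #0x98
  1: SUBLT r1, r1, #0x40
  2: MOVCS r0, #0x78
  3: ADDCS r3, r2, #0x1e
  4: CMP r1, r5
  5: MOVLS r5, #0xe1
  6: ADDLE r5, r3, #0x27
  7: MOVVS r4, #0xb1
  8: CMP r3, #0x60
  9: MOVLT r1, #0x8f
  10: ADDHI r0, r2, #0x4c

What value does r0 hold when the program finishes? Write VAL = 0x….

VAL = 0x78

0: ✓ CMP  NZCV=0010
1: · SUBLT
2: ✓ MOVCS  r0←0x78
3: ✓ ADDCS  r3←0x0c
4: ✓ CMP  NZCV=0010
5: · MOVLS
6: · ADDLE
7: · MOVVS
8: ✓ CMP  NZCV=1000
9: ✓ MOVLT  r1←0x8f
10: · ADDHI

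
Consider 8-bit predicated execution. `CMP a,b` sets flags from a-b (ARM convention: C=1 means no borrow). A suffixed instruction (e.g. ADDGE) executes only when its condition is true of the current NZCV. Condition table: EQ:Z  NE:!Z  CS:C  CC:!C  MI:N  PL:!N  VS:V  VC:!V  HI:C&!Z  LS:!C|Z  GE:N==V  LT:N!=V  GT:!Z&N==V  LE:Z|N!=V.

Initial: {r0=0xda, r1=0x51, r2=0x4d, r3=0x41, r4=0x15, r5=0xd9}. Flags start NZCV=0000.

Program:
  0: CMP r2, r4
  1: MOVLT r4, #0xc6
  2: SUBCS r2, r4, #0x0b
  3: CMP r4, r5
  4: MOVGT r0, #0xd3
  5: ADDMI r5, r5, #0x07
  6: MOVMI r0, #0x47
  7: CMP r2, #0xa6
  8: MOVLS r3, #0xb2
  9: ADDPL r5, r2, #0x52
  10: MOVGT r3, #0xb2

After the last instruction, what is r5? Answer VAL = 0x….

[0] flags=0010 → (cmp)
[1] flags=0010 LT?F → skip
[2] flags=0010 CS?T → r2=0x0a
[3] flags=0000 → (cmp)
[4] flags=0000 GT?T → r0=0xd3
[5] flags=0000 MI?F → skip
[6] flags=0000 MI?F → skip
[7] flags=0000 → (cmp)
[8] flags=0000 LS?T → r3=0xb2
[9] flags=0000 PL?T → r5=0x5c
[10] flags=0000 GT?T → r3=0xb2

VAL = 0x5c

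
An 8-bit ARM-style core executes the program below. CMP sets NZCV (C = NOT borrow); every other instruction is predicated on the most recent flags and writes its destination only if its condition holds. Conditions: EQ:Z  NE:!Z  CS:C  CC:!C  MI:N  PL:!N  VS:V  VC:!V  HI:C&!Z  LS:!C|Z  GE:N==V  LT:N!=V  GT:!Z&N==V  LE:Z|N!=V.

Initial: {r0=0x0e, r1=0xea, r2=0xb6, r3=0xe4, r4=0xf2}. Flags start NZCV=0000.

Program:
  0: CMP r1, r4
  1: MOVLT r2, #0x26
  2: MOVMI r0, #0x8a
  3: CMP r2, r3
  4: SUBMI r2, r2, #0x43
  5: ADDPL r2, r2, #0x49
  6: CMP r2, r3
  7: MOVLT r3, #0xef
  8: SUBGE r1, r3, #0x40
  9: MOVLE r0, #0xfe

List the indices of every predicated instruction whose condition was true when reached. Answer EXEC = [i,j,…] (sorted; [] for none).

[0] flags=1000 → (cmp)
[1] flags=1000 LT?T → r2=0x26
[2] flags=1000 MI?T → r0=0x8a
[3] flags=0000 → (cmp)
[4] flags=0000 MI?F → skip
[5] flags=0000 PL?T → r2=0x6f
[6] flags=1001 → (cmp)
[7] flags=1001 LT?F → skip
[8] flags=1001 GE?T → r1=0xa4
[9] flags=1001 LE?F → skip

EXEC = [1,2,5,8]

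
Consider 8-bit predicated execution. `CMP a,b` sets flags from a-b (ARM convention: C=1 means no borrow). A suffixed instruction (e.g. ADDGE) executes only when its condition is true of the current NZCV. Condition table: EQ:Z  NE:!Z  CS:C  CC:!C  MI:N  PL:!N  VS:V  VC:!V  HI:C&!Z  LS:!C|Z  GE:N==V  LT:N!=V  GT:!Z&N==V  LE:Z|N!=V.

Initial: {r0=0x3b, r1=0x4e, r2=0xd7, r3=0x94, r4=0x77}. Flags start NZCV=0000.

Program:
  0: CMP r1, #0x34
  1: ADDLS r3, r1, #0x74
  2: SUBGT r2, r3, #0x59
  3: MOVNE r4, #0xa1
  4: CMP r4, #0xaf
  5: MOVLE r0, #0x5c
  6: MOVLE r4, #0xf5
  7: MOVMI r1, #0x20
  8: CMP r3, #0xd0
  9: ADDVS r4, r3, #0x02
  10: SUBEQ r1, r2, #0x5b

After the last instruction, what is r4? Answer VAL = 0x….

VAL = 0xf5

[0] flags=0010 → (cmp)
[1] flags=0010 LS?F → skip
[2] flags=0010 GT?T → r2=0x3b
[3] flags=0010 NE?T → r4=0xa1
[4] flags=1000 → (cmp)
[5] flags=1000 LE?T → r0=0x5c
[6] flags=1000 LE?T → r4=0xf5
[7] flags=1000 MI?T → r1=0x20
[8] flags=1000 → (cmp)
[9] flags=1000 VS?F → skip
[10] flags=1000 EQ?F → skip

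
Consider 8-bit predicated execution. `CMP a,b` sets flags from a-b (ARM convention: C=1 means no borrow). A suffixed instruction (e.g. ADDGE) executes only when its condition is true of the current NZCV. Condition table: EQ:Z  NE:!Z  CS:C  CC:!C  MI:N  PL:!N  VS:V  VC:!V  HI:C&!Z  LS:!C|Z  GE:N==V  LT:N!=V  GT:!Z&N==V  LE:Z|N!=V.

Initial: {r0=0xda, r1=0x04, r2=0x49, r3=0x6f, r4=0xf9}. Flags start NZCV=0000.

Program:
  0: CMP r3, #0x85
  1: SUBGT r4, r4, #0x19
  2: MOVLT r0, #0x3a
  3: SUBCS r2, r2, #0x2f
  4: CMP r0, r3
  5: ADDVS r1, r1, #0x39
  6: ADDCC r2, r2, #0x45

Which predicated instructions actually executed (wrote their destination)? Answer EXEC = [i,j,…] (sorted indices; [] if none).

[0] flags=1001 → (cmp)
[1] flags=1001 GT?T → r4=0xe0
[2] flags=1001 LT?F → skip
[3] flags=1001 CS?F → skip
[4] flags=0011 → (cmp)
[5] flags=0011 VS?T → r1=0x3d
[6] flags=0011 CC?F → skip

EXEC = [1,5]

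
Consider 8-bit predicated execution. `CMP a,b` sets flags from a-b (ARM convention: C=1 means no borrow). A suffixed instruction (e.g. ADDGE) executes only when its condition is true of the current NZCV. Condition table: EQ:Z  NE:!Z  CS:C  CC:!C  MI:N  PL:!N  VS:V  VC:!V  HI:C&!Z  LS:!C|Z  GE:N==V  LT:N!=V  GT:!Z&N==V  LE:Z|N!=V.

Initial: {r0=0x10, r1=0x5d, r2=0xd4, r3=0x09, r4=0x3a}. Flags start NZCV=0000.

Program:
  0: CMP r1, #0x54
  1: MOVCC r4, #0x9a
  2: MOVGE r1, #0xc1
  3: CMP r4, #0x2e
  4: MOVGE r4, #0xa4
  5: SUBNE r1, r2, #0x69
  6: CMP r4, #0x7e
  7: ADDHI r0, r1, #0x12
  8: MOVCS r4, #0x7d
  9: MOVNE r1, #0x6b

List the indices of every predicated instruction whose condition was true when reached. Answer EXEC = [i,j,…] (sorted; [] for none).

0: ✓ CMP  NZCV=0010
1: · MOVCC
2: ✓ MOVGE  r1←0xc1
3: ✓ CMP  NZCV=0010
4: ✓ MOVGE  r4←0xa4
5: ✓ SUBNE  r1←0x6b
6: ✓ CMP  NZCV=0011
7: ✓ ADDHI  r0←0x7d
8: ✓ MOVCS  r4←0x7d
9: ✓ MOVNE  r1←0x6b

EXEC = [2,4,5,7,8,9]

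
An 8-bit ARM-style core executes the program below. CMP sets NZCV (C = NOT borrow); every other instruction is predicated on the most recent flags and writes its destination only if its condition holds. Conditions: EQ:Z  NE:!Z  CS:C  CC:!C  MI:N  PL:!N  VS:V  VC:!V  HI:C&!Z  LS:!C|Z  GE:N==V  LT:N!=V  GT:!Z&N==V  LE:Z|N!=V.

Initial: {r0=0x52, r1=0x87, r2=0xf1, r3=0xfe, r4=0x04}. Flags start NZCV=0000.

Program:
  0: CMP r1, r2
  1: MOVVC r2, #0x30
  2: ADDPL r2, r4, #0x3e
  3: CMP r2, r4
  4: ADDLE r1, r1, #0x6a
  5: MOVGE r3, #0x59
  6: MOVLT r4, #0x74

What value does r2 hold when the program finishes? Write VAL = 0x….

VAL = 0x30

0: ✓ CMP  NZCV=1000
1: ✓ MOVVC  r2←0x30
2: · ADDPL
3: ✓ CMP  NZCV=0010
4: · ADDLE
5: ✓ MOVGE  r3←0x59
6: · MOVLT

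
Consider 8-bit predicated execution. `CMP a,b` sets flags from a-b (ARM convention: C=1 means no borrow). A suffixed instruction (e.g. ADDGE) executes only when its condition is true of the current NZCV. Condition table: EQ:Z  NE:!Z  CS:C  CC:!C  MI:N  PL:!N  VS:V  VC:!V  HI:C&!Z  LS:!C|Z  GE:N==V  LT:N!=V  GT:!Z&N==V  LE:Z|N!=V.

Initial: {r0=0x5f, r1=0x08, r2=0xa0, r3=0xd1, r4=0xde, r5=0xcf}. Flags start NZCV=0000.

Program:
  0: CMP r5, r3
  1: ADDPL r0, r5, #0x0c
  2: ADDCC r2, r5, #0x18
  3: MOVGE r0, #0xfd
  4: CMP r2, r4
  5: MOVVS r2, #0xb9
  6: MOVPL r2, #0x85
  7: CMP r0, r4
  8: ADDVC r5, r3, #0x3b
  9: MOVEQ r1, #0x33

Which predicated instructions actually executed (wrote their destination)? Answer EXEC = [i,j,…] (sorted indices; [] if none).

0: ✓ CMP  NZCV=1000
1: · ADDPL
2: ✓ ADDCC  r2←0xe7
3: · MOVGE
4: ✓ CMP  NZCV=0010
5: · MOVVS
6: ✓ MOVPL  r2←0x85
7: ✓ CMP  NZCV=1001
8: · ADDVC
9: · MOVEQ

EXEC = [2,6]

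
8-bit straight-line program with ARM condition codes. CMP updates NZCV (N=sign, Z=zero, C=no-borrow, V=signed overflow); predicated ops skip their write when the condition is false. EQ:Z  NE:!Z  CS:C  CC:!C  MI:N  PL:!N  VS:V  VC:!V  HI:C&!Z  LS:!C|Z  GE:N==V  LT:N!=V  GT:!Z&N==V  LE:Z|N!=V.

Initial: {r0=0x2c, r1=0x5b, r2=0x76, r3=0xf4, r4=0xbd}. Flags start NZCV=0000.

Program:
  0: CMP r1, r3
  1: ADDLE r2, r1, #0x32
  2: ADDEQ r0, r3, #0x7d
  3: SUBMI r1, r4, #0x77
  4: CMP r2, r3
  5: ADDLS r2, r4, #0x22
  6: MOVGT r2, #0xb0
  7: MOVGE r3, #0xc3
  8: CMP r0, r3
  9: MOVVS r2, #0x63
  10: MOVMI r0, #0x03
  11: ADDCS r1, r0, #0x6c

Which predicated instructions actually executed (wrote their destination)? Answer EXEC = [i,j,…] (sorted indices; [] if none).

EXEC = [5,6,7]

0: ✓ CMP  NZCV=0000
1: · ADDLE
2: · ADDEQ
3: · SUBMI
4: ✓ CMP  NZCV=1001
5: ✓ ADDLS  r2←0xdf
6: ✓ MOVGT  r2←0xb0
7: ✓ MOVGE  r3←0xc3
8: ✓ CMP  NZCV=0000
9: · MOVVS
10: · MOVMI
11: · ADDCS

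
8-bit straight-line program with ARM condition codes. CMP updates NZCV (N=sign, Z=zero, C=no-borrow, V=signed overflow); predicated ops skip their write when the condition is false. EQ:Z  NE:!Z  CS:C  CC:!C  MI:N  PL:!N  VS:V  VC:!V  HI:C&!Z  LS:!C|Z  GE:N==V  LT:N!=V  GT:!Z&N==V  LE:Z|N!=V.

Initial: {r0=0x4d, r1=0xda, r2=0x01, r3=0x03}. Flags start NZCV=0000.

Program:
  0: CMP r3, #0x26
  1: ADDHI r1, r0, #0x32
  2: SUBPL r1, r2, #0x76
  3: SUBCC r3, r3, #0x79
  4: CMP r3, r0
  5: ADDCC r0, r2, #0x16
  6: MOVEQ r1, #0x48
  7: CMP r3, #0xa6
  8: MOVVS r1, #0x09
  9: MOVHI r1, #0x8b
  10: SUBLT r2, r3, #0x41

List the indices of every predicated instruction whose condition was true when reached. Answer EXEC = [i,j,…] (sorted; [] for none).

EXEC = [3,10]

0: ✓ CMP  NZCV=1000
1: · ADDHI
2: · SUBPL
3: ✓ SUBCC  r3←0x8a
4: ✓ CMP  NZCV=0011
5: · ADDCC
6: · MOVEQ
7: ✓ CMP  NZCV=1000
8: · MOVVS
9: · MOVHI
10: ✓ SUBLT  r2←0x49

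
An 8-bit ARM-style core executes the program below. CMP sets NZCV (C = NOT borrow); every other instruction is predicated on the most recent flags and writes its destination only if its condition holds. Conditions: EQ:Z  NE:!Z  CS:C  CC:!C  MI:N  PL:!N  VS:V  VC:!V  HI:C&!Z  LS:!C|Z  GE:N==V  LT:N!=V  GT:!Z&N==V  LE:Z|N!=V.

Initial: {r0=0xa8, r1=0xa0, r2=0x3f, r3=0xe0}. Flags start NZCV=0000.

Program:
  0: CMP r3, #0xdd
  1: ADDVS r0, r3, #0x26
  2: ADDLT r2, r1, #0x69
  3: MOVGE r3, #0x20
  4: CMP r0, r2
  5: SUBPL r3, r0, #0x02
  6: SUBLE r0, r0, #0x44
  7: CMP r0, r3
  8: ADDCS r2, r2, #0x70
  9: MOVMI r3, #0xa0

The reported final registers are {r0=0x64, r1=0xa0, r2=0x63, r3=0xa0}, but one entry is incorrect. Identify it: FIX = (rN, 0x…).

FIX = (r2, 0x3f)

[0] flags=0010 → (cmp)
[1] flags=0010 VS?F → skip
[2] flags=0010 LT?F → skip
[3] flags=0010 GE?T → r3=0x20
[4] flags=0011 → (cmp)
[5] flags=0011 PL?T → r3=0xa6
[6] flags=0011 LE?T → r0=0x64
[7] flags=1001 → (cmp)
[8] flags=1001 CS?F → skip
[9] flags=1001 MI?T → r3=0xa0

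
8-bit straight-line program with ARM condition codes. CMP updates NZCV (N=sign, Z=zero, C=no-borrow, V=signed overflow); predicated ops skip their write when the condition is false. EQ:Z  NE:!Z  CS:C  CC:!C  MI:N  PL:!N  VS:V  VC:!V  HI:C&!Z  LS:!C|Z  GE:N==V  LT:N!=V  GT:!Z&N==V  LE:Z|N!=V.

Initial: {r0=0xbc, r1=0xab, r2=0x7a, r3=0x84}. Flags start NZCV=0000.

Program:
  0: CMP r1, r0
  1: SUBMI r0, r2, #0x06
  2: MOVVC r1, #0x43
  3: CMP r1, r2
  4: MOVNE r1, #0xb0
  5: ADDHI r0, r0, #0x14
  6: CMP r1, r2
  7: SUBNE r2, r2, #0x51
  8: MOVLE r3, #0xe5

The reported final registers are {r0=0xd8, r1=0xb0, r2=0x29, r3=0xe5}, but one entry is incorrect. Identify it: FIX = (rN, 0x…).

FIX = (r0, 0x74)

[0] flags=1000 → (cmp)
[1] flags=1000 MI?T → r0=0x74
[2] flags=1000 VC?T → r1=0x43
[3] flags=1000 → (cmp)
[4] flags=1000 NE?T → r1=0xb0
[5] flags=1000 HI?F → skip
[6] flags=0011 → (cmp)
[7] flags=0011 NE?T → r2=0x29
[8] flags=0011 LE?T → r3=0xe5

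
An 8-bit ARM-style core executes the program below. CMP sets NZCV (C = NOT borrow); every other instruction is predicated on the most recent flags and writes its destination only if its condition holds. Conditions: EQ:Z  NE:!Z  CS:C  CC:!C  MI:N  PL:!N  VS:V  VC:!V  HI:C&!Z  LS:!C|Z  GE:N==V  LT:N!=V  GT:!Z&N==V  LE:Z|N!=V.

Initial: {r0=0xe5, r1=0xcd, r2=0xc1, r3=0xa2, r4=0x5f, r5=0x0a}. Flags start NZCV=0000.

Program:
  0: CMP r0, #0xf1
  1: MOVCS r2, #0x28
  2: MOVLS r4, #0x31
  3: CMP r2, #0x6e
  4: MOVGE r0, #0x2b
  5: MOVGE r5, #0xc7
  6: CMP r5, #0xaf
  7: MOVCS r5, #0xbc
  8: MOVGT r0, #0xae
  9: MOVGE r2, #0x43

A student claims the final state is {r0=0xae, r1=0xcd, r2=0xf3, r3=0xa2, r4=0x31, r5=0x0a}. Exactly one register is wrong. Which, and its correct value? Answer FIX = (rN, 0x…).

FIX = (r2, 0x43)

[0] flags=1000 → (cmp)
[1] flags=1000 CS?F → skip
[2] flags=1000 LS?T → r4=0x31
[3] flags=0011 → (cmp)
[4] flags=0011 GE?F → skip
[5] flags=0011 GE?F → skip
[6] flags=0000 → (cmp)
[7] flags=0000 CS?F → skip
[8] flags=0000 GT?T → r0=0xae
[9] flags=0000 GE?T → r2=0x43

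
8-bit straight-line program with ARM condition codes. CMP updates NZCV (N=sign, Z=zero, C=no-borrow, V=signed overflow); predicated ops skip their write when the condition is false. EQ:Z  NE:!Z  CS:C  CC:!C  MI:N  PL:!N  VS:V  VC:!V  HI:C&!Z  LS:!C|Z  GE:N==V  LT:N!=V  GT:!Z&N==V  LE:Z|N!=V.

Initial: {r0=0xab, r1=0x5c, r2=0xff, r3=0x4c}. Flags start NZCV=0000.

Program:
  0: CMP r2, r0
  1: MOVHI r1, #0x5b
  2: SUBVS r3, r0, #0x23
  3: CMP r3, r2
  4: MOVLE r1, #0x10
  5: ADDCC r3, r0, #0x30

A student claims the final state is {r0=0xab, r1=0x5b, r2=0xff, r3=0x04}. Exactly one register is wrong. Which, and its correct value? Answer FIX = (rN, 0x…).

0: ✓ CMP  NZCV=0010
1: ✓ MOVHI  r1←0x5b
2: · SUBVS
3: ✓ CMP  NZCV=0000
4: · MOVLE
5: ✓ ADDCC  r3←0xdb

FIX = (r3, 0xdb)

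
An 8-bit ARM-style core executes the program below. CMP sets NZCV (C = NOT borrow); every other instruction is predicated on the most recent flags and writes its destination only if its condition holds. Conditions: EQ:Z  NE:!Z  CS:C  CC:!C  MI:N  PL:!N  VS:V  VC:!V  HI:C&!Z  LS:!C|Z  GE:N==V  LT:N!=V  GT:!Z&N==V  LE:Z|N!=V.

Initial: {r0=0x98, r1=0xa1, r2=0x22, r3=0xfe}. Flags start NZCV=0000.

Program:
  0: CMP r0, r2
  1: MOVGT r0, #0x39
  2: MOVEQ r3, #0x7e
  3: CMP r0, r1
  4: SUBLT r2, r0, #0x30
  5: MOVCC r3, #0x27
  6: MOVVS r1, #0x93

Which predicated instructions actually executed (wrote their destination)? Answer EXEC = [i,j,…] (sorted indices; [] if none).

[0] flags=0011 → (cmp)
[1] flags=0011 GT?F → skip
[2] flags=0011 EQ?F → skip
[3] flags=1000 → (cmp)
[4] flags=1000 LT?T → r2=0x68
[5] flags=1000 CC?T → r3=0x27
[6] flags=1000 VS?F → skip

EXEC = [4,5]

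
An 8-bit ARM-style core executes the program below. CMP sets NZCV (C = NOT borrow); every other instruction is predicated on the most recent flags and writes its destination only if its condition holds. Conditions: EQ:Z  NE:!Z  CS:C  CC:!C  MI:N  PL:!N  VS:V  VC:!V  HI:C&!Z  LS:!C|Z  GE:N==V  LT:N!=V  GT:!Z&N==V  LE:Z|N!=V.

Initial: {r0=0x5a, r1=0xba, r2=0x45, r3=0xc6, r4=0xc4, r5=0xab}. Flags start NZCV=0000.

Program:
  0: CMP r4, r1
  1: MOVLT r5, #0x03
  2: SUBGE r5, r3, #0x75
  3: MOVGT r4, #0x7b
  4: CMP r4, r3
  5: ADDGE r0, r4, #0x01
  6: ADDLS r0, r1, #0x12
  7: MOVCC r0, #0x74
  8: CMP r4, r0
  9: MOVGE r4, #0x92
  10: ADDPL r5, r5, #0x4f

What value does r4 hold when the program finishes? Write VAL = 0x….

VAL = 0x92

[0] flags=0010 → (cmp)
[1] flags=0010 LT?F → skip
[2] flags=0010 GE?T → r5=0x51
[3] flags=0010 GT?T → r4=0x7b
[4] flags=1001 → (cmp)
[5] flags=1001 GE?T → r0=0x7c
[6] flags=1001 LS?T → r0=0xcc
[7] flags=1001 CC?T → r0=0x74
[8] flags=0010 → (cmp)
[9] flags=0010 GE?T → r4=0x92
[10] flags=0010 PL?T → r5=0xa0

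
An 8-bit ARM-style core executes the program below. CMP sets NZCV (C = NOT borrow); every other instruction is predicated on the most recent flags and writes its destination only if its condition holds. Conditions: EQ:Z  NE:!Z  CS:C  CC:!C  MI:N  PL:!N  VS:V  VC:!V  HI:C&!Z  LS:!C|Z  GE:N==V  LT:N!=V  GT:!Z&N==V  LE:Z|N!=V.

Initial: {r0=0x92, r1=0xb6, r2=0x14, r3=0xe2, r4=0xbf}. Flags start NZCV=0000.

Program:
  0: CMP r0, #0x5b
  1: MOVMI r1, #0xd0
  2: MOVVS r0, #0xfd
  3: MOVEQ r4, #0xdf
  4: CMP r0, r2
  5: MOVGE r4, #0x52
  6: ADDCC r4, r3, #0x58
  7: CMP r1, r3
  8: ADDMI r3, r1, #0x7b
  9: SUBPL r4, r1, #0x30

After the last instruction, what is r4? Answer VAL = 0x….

0: ✓ CMP  NZCV=0011
1: · MOVMI
2: ✓ MOVVS  r0←0xfd
3: · MOVEQ
4: ✓ CMP  NZCV=1010
5: · MOVGE
6: · ADDCC
7: ✓ CMP  NZCV=1000
8: ✓ ADDMI  r3←0x31
9: · SUBPL

VAL = 0xbf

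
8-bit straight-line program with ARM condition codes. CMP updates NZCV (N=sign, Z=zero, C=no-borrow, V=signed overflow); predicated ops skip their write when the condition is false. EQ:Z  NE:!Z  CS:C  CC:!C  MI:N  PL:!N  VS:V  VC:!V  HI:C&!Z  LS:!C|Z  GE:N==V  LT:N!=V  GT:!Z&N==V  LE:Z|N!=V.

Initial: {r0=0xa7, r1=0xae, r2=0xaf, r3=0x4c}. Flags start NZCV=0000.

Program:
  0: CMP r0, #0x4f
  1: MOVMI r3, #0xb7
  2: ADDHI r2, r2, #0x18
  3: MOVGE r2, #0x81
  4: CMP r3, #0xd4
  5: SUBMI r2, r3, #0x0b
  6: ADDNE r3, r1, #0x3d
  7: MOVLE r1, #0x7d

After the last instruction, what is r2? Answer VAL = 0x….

VAL = 0xc7

[0] flags=0011 → (cmp)
[1] flags=0011 MI?F → skip
[2] flags=0011 HI?T → r2=0xc7
[3] flags=0011 GE?F → skip
[4] flags=0000 → (cmp)
[5] flags=0000 MI?F → skip
[6] flags=0000 NE?T → r3=0xeb
[7] flags=0000 LE?F → skip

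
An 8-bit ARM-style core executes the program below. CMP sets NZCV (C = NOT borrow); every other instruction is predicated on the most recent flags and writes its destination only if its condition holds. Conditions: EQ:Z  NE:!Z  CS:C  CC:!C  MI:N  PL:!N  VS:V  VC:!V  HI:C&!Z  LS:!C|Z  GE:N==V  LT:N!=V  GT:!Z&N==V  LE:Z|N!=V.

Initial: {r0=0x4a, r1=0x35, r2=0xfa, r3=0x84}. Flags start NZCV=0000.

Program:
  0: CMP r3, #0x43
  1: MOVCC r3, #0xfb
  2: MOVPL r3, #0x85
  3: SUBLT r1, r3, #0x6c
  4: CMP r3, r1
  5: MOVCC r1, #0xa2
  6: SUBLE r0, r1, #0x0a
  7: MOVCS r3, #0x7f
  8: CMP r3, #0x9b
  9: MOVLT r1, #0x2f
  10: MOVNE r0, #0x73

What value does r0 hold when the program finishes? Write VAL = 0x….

0: ✓ CMP  NZCV=0011
1: · MOVCC
2: ✓ MOVPL  r3←0x85
3: ✓ SUBLT  r1←0x19
4: ✓ CMP  NZCV=0011
5: · MOVCC
6: ✓ SUBLE  r0←0x0f
7: ✓ MOVCS  r3←0x7f
8: ✓ CMP  NZCV=1001
9: · MOVLT
10: ✓ MOVNE  r0←0x73

VAL = 0x73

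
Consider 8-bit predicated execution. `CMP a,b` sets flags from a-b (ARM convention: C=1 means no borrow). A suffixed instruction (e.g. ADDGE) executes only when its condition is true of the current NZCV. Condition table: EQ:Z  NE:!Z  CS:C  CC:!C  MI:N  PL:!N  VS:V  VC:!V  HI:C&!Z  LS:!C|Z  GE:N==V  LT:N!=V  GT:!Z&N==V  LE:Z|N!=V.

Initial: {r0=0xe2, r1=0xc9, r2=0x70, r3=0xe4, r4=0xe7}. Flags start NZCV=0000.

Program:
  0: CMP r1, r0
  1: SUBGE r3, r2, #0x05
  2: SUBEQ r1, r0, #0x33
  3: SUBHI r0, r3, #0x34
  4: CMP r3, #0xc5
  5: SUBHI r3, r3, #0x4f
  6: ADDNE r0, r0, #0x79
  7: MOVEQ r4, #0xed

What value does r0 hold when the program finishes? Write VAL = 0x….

VAL = 0x5b

[0] flags=1000 → (cmp)
[1] flags=1000 GE?F → skip
[2] flags=1000 EQ?F → skip
[3] flags=1000 HI?F → skip
[4] flags=0010 → (cmp)
[5] flags=0010 HI?T → r3=0x95
[6] flags=0010 NE?T → r0=0x5b
[7] flags=0010 EQ?F → skip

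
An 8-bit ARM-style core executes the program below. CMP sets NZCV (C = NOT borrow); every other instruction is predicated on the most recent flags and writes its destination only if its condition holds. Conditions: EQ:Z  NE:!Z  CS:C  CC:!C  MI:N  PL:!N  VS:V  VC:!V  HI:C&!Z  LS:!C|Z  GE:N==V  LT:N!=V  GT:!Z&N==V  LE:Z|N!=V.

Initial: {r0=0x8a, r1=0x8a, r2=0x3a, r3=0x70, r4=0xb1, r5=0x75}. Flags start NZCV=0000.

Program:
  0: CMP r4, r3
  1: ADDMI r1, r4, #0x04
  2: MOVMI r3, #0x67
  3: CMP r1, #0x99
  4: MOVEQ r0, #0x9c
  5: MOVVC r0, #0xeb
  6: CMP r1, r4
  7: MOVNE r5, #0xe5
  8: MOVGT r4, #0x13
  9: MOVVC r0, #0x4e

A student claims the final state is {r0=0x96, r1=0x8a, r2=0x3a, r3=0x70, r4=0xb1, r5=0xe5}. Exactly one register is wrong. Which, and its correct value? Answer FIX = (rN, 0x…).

0: ✓ CMP  NZCV=0011
1: · ADDMI
2: · MOVMI
3: ✓ CMP  NZCV=1000
4: · MOVEQ
5: ✓ MOVVC  r0←0xeb
6: ✓ CMP  NZCV=1000
7: ✓ MOVNE  r5←0xe5
8: · MOVGT
9: ✓ MOVVC  r0←0x4e

FIX = (r0, 0x4e)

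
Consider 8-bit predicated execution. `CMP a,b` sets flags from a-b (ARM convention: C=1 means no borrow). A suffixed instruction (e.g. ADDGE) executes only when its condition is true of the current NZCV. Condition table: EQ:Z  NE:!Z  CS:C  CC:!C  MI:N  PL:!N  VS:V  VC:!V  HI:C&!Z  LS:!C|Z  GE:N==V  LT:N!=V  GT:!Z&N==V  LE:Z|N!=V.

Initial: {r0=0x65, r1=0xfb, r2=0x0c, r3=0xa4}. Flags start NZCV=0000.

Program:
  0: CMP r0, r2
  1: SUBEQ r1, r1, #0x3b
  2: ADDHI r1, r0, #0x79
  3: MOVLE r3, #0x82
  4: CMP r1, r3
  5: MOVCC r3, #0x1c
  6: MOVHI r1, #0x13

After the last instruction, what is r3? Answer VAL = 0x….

VAL = 0xa4

[0] flags=0010 → (cmp)
[1] flags=0010 EQ?F → skip
[2] flags=0010 HI?T → r1=0xde
[3] flags=0010 LE?F → skip
[4] flags=0010 → (cmp)
[5] flags=0010 CC?F → skip
[6] flags=0010 HI?T → r1=0x13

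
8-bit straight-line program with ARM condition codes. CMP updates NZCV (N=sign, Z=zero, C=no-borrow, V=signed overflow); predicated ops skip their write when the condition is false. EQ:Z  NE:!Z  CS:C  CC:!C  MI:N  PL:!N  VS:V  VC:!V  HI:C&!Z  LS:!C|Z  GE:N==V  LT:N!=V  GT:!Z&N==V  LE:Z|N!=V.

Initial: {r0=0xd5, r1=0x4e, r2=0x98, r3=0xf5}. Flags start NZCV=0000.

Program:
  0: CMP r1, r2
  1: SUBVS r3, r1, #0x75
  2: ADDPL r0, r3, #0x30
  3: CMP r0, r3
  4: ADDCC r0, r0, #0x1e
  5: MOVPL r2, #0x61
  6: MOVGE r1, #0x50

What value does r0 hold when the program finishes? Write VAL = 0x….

[0] flags=1001 → (cmp)
[1] flags=1001 VS?T → r3=0xd9
[2] flags=1001 PL?F → skip
[3] flags=1000 → (cmp)
[4] flags=1000 CC?T → r0=0xf3
[5] flags=1000 PL?F → skip
[6] flags=1000 GE?F → skip

VAL = 0xf3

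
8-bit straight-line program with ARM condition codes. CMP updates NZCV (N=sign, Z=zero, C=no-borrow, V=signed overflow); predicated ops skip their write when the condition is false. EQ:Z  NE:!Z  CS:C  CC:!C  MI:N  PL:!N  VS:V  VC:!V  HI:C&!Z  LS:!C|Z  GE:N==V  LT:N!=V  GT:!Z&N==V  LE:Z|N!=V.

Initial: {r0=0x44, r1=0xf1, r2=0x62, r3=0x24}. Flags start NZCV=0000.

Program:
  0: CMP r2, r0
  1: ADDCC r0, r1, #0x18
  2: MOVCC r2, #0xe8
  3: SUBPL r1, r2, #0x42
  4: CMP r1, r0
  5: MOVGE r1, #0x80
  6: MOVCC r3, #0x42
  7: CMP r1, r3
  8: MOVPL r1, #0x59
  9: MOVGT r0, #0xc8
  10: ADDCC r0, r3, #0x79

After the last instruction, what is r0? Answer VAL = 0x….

[0] flags=0010 → (cmp)
[1] flags=0010 CC?F → skip
[2] flags=0010 CC?F → skip
[3] flags=0010 PL?T → r1=0x20
[4] flags=1000 → (cmp)
[5] flags=1000 GE?F → skip
[6] flags=1000 CC?T → r3=0x42
[7] flags=1000 → (cmp)
[8] flags=1000 PL?F → skip
[9] flags=1000 GT?F → skip
[10] flags=1000 CC?T → r0=0xbb

VAL = 0xbb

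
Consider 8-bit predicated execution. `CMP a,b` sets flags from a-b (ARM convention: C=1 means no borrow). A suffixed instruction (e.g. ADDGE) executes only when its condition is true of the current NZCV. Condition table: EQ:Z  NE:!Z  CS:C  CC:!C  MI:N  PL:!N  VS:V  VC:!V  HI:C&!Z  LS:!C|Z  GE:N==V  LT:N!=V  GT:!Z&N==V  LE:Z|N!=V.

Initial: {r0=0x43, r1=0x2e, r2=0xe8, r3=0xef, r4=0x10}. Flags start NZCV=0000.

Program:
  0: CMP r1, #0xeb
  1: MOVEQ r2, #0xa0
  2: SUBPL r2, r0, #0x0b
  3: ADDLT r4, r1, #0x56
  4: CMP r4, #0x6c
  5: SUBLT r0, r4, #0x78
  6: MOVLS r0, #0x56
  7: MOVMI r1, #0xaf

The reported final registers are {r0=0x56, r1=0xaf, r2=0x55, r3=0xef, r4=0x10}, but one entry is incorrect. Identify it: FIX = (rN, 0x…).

[0] flags=0000 → (cmp)
[1] flags=0000 EQ?F → skip
[2] flags=0000 PL?T → r2=0x38
[3] flags=0000 LT?F → skip
[4] flags=1000 → (cmp)
[5] flags=1000 LT?T → r0=0x98
[6] flags=1000 LS?T → r0=0x56
[7] flags=1000 MI?T → r1=0xaf

FIX = (r2, 0x38)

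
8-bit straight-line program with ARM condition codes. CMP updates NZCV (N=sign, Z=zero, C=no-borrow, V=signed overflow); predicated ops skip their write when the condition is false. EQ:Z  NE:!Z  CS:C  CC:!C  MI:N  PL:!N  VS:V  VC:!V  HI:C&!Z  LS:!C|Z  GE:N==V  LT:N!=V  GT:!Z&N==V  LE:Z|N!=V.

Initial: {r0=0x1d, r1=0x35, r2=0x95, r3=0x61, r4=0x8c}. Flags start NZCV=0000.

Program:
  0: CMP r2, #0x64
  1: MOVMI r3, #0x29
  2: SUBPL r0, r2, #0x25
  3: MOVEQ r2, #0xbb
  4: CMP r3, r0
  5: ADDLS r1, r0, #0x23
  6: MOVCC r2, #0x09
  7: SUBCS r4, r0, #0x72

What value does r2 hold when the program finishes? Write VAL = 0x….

[0] flags=0011 → (cmp)
[1] flags=0011 MI?F → skip
[2] flags=0011 PL?T → r0=0x70
[3] flags=0011 EQ?F → skip
[4] flags=1000 → (cmp)
[5] flags=1000 LS?T → r1=0x93
[6] flags=1000 CC?T → r2=0x09
[7] flags=1000 CS?F → skip

VAL = 0x09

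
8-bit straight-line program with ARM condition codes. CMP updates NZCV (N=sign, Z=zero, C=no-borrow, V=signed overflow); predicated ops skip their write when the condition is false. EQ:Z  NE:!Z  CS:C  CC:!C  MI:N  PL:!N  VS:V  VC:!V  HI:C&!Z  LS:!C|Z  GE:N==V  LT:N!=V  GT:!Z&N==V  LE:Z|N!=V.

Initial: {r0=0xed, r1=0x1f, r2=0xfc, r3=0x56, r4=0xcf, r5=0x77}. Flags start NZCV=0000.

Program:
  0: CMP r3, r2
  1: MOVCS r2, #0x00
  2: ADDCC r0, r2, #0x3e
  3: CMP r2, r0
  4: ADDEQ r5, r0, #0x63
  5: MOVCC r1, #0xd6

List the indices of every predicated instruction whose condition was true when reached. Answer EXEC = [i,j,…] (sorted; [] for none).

EXEC = [2]

[0] flags=0000 → (cmp)
[1] flags=0000 CS?F → skip
[2] flags=0000 CC?T → r0=0x3a
[3] flags=1010 → (cmp)
[4] flags=1010 EQ?F → skip
[5] flags=1010 CC?F → skip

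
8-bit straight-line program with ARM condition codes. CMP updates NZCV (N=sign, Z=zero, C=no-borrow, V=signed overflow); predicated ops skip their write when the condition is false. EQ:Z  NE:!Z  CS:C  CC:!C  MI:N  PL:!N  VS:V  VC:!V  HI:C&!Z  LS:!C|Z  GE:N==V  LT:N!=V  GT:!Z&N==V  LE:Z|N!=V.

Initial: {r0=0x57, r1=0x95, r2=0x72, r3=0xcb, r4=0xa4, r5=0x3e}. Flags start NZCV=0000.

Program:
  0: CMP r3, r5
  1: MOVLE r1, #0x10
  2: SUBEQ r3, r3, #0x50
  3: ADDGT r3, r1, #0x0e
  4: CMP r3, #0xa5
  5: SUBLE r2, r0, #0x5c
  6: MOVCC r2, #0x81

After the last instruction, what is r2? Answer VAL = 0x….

[0] flags=1010 → (cmp)
[1] flags=1010 LE?T → r1=0x10
[2] flags=1010 EQ?F → skip
[3] flags=1010 GT?F → skip
[4] flags=0010 → (cmp)
[5] flags=0010 LE?F → skip
[6] flags=0010 CC?F → skip

VAL = 0x72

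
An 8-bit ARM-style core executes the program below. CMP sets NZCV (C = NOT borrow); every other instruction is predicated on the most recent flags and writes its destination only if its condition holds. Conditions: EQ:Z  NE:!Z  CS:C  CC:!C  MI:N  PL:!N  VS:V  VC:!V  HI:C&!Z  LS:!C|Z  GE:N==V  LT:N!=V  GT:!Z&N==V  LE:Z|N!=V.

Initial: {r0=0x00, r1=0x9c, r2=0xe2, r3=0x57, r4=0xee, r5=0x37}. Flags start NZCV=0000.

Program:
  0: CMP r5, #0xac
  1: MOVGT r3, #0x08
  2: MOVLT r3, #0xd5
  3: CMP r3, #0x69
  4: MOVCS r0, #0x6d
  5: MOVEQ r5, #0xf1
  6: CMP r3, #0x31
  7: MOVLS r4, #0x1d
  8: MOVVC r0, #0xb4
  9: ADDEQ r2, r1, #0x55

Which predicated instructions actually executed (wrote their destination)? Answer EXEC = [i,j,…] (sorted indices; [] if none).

0: ✓ CMP  NZCV=1001
1: ✓ MOVGT  r3←0x08
2: · MOVLT
3: ✓ CMP  NZCV=1000
4: · MOVCS
5: · MOVEQ
6: ✓ CMP  NZCV=1000
7: ✓ MOVLS  r4←0x1d
8: ✓ MOVVC  r0←0xb4
9: · ADDEQ

EXEC = [1,7,8]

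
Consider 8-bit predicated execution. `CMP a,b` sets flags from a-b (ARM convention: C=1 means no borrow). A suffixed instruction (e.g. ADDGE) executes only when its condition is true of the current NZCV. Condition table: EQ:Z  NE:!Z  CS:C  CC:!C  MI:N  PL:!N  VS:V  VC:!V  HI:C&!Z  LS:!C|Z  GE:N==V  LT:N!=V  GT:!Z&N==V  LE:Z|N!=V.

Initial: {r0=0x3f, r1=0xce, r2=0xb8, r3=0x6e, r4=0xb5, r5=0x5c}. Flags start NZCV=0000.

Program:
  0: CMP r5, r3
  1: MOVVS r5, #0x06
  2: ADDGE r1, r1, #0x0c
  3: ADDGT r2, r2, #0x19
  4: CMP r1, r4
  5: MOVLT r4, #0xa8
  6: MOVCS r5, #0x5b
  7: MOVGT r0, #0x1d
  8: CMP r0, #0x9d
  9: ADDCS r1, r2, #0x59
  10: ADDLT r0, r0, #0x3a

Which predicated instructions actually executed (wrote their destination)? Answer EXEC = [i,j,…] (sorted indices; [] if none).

EXEC = [6,7]

0: ✓ CMP  NZCV=1000
1: · MOVVS
2: · ADDGE
3: · ADDGT
4: ✓ CMP  NZCV=0010
5: · MOVLT
6: ✓ MOVCS  r5←0x5b
7: ✓ MOVGT  r0←0x1d
8: ✓ CMP  NZCV=1001
9: · ADDCS
10: · ADDLT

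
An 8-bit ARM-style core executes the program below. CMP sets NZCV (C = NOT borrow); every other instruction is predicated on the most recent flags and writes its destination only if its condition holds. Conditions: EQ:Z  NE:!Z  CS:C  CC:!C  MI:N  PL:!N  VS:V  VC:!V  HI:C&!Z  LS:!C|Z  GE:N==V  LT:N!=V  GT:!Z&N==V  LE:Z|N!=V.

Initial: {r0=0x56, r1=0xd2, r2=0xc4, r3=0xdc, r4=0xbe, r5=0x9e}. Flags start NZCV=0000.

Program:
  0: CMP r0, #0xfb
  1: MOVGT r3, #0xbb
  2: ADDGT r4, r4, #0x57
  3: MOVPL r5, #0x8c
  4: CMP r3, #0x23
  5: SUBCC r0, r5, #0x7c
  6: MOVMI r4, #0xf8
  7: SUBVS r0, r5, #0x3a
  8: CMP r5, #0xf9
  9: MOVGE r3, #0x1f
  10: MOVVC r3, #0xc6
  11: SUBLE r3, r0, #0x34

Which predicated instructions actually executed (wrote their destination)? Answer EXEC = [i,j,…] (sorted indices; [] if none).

EXEC = [1,2,3,6,10,11]

[0] flags=0000 → (cmp)
[1] flags=0000 GT?T → r3=0xbb
[2] flags=0000 GT?T → r4=0x15
[3] flags=0000 PL?T → r5=0x8c
[4] flags=1010 → (cmp)
[5] flags=1010 CC?F → skip
[6] flags=1010 MI?T → r4=0xf8
[7] flags=1010 VS?F → skip
[8] flags=1000 → (cmp)
[9] flags=1000 GE?F → skip
[10] flags=1000 VC?T → r3=0xc6
[11] flags=1000 LE?T → r3=0x22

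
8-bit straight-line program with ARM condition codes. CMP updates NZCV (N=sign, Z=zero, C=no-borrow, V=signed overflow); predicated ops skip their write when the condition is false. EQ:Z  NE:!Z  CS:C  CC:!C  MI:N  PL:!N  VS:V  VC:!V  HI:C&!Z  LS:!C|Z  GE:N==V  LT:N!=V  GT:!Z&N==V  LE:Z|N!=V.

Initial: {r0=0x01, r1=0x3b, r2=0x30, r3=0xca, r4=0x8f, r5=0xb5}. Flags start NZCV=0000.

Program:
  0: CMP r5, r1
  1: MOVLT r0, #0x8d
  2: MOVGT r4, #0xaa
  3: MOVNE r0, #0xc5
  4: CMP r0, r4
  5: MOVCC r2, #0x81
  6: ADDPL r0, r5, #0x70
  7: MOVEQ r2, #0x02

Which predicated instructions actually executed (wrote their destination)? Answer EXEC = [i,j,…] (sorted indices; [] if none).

EXEC = [1,3,6]

0: ✓ CMP  NZCV=0011
1: ✓ MOVLT  r0←0x8d
2: · MOVGT
3: ✓ MOVNE  r0←0xc5
4: ✓ CMP  NZCV=0010
5: · MOVCC
6: ✓ ADDPL  r0←0x25
7: · MOVEQ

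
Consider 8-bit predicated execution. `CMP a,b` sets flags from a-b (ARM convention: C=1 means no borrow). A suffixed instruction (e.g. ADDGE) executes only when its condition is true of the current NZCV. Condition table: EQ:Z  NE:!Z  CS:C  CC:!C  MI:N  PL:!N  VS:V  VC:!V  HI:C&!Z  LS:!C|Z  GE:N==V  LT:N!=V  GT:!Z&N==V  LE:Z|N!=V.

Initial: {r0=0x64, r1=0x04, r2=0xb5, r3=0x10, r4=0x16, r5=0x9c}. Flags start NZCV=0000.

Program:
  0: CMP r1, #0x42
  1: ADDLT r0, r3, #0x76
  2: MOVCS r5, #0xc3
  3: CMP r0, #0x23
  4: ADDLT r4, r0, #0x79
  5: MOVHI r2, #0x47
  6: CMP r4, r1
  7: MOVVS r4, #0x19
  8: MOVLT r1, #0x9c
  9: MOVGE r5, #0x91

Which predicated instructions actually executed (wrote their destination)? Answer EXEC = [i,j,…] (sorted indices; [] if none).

0: ✓ CMP  NZCV=1000
1: ✓ ADDLT  r0←0x86
2: · MOVCS
3: ✓ CMP  NZCV=0011
4: ✓ ADDLT  r4←0xff
5: ✓ MOVHI  r2←0x47
6: ✓ CMP  NZCV=1010
7: · MOVVS
8: ✓ MOVLT  r1←0x9c
9: · MOVGE

EXEC = [1,4,5,8]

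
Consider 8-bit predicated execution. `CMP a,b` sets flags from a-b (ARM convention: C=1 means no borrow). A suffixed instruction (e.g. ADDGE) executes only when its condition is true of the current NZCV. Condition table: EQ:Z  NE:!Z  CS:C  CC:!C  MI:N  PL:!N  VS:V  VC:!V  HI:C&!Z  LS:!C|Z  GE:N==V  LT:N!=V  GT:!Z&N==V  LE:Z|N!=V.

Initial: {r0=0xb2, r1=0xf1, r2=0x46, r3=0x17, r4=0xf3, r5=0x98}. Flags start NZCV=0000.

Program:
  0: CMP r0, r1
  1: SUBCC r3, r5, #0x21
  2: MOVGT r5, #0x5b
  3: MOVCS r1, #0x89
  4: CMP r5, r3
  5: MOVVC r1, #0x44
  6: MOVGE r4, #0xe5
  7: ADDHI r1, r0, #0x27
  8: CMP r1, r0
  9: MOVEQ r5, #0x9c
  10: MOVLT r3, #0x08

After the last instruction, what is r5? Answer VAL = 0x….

0: ✓ CMP  NZCV=1000
1: ✓ SUBCC  r3←0x77
2: · MOVGT
3: · MOVCS
4: ✓ CMP  NZCV=0011
5: · MOVVC
6: · MOVGE
7: ✓ ADDHI  r1←0xd9
8: ✓ CMP  NZCV=0010
9: · MOVEQ
10: · MOVLT

VAL = 0x98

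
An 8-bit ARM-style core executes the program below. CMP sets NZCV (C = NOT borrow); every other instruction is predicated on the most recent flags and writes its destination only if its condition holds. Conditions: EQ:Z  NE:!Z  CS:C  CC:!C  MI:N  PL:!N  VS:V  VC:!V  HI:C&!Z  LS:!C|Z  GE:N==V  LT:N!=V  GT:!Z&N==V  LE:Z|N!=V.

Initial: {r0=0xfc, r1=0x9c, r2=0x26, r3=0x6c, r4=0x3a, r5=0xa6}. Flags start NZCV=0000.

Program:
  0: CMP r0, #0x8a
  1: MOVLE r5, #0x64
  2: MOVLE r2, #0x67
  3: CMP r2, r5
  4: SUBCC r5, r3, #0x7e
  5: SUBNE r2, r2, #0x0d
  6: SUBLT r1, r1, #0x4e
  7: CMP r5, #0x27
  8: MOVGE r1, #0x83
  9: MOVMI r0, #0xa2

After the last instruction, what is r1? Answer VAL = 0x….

VAL = 0x9c

0: ✓ CMP  NZCV=0010
1: · MOVLE
2: · MOVLE
3: ✓ CMP  NZCV=1001
4: ✓ SUBCC  r5←0xee
5: ✓ SUBNE  r2←0x19
6: · SUBLT
7: ✓ CMP  NZCV=1010
8: · MOVGE
9: ✓ MOVMI  r0←0xa2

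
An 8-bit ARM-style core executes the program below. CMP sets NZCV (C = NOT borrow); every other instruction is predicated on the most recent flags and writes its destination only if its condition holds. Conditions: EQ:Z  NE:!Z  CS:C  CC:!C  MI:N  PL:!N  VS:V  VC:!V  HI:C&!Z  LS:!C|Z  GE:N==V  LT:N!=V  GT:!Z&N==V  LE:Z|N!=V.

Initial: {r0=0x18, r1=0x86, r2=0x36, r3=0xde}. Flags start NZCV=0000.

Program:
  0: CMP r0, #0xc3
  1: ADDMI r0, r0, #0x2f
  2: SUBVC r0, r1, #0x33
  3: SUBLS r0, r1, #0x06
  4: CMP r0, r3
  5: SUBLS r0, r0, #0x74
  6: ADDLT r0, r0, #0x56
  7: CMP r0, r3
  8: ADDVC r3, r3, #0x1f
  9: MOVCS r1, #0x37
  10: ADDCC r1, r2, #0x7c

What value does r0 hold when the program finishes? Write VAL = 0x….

VAL = 0x62

0: ✓ CMP  NZCV=0000
1: · ADDMI
2: ✓ SUBVC  r0←0x53
3: ✓ SUBLS  r0←0x80
4: ✓ CMP  NZCV=1000
5: ✓ SUBLS  r0←0x0c
6: ✓ ADDLT  r0←0x62
7: ✓ CMP  NZCV=1001
8: · ADDVC
9: · MOVCS
10: ✓ ADDCC  r1←0xb2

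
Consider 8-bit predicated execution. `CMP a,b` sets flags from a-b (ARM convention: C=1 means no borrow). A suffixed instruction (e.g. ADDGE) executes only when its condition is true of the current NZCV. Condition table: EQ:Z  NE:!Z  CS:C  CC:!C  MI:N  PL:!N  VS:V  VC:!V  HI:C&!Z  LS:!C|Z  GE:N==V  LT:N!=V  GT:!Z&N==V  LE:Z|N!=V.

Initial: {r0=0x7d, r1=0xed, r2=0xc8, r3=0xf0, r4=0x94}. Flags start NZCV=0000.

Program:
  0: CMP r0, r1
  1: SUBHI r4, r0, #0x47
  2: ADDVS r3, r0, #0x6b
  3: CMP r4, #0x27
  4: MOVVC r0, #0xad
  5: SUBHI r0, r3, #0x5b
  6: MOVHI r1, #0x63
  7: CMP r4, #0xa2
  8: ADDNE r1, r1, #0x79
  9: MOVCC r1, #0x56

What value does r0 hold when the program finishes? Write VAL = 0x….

VAL = 0x8d

[0] flags=1001 → (cmp)
[1] flags=1001 HI?F → skip
[2] flags=1001 VS?T → r3=0xe8
[3] flags=0011 → (cmp)
[4] flags=0011 VC?F → skip
[5] flags=0011 HI?T → r0=0x8d
[6] flags=0011 HI?T → r1=0x63
[7] flags=1000 → (cmp)
[8] flags=1000 NE?T → r1=0xdc
[9] flags=1000 CC?T → r1=0x56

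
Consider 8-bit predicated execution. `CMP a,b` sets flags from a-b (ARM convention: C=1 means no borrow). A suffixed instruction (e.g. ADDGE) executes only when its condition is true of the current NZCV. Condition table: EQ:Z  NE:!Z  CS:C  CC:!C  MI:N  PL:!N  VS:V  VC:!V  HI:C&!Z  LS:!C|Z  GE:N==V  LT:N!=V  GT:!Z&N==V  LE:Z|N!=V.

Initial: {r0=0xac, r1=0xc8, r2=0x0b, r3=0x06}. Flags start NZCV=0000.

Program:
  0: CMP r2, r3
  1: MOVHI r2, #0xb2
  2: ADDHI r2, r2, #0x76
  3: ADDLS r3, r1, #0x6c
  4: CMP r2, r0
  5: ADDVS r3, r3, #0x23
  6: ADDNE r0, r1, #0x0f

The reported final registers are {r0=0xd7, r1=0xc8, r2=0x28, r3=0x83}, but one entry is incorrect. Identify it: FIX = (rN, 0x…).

FIX = (r3, 0x06)

0: ✓ CMP  NZCV=0010
1: ✓ MOVHI  r2←0xb2
2: ✓ ADDHI  r2←0x28
3: · ADDLS
4: ✓ CMP  NZCV=0000
5: · ADDVS
6: ✓ ADDNE  r0←0xd7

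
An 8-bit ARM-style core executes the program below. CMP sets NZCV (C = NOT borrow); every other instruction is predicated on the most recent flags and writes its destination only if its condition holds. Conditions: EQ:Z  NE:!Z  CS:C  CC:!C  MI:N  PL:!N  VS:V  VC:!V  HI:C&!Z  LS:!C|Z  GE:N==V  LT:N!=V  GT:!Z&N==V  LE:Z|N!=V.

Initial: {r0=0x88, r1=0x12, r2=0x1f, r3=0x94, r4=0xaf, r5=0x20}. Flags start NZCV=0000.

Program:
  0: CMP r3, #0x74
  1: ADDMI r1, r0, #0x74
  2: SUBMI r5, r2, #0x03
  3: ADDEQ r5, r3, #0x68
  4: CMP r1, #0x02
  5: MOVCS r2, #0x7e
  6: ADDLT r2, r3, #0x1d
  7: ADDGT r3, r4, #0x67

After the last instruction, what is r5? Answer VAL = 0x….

[0] flags=0011 → (cmp)
[1] flags=0011 MI?F → skip
[2] flags=0011 MI?F → skip
[3] flags=0011 EQ?F → skip
[4] flags=0010 → (cmp)
[5] flags=0010 CS?T → r2=0x7e
[6] flags=0010 LT?F → skip
[7] flags=0010 GT?T → r3=0x16

VAL = 0x20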